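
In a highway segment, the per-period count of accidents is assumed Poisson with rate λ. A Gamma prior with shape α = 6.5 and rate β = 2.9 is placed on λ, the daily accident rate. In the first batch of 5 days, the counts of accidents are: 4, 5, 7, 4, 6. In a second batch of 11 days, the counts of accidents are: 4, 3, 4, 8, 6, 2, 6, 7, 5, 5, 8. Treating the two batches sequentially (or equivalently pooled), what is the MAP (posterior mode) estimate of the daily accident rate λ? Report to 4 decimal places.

With a Gamma(shape α, rate β) prior, the Poisson likelihood is conjugate: the posterior is Gamma(α + ΣXᵢ, β + n).
Batch 1: sum of counts S = 26 over n = 5 days.
After batch 1: Gamma(α+S, β+n) = Gamma(6.5+26, 2.9+5) = Gamma(32.5, 7.9).
Batch 2: sum of counts S = 58 over n = 11 days.
After batch 2: Gamma(α+S, β+n) = Gamma(32.5+58, 7.9+11) = Gamma(90.5, 18.9).
Mode of Gamma(α,β) for α≥1 is (α−1)/β = 89.5/18.9 = 4.7354.

4.7354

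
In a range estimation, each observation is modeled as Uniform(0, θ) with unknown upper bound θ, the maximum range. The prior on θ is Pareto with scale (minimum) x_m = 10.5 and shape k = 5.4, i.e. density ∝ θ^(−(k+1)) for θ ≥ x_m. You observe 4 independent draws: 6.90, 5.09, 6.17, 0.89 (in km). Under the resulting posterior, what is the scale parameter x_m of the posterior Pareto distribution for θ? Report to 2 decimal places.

A Pareto(scale x_m, shape k) prior on the upper bound θ of Uniform(0, θ) is conjugate: posterior is Pareto(max(x_m, max xᵢ), k + n).
Sample maximum = 6.90; prior scale x_m = 10.5 → posterior scale = max = 10.50.
Posterior shape = 5.4 + 4 = 9.4.
Posterior scale x_m = 10.50.

10.50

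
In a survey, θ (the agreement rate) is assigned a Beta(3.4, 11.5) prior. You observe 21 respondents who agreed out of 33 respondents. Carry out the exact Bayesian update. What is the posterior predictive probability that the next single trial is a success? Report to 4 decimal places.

The Beta prior is conjugate to a Binomial/Bernoulli likelihood; the update adds successes to α and failures to β.
Posterior: Beta(α+k, β+n−k) = Beta(3.4+21, 11.5+12) = Beta(24.4, 23.5).
For a single future Bernoulli trial, P(success | data) = α/(α+β) = 0.5094.

0.5094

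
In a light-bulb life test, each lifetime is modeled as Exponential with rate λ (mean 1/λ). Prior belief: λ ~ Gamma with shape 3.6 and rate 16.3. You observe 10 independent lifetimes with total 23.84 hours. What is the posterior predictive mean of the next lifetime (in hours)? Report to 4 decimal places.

With a Gamma(shape α, rate β) prior on the exponential rate λ, the posterior after n observations with total T = Σxᵢ is Gamma(α+n, β+T).
Posterior: Gamma(3.6+10, 16.3+23.84) = Gamma(13.6, 40.14).
The predictive distribution for the next observation is Lomax; its mean is β/(α−1) = 40.14/12.6 = 3.1857.

3.1857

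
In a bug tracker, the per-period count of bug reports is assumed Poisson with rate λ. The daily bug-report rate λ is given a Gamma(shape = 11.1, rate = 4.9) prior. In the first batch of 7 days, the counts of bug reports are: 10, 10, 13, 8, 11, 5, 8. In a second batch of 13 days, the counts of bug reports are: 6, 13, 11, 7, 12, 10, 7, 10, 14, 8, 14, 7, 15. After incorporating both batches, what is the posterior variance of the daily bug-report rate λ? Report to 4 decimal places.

With a Gamma(shape α, rate β) prior, the Poisson likelihood is conjugate: the posterior is Gamma(α + ΣXᵢ, β + n).
Batch 1: sum of counts S = 65 over n = 7 days.
After batch 1: Gamma(α+S, β+n) = Gamma(11.1+65, 4.9+7) = Gamma(76.1, 11.9).
Batch 2: sum of counts S = 134 over n = 13 days.
After batch 2: Gamma(α+S, β+n) = Gamma(76.1+134, 11.9+13) = Gamma(210.1, 24.9).
Var = α/β² = 210.1/24.9² = 0.3389.

0.3389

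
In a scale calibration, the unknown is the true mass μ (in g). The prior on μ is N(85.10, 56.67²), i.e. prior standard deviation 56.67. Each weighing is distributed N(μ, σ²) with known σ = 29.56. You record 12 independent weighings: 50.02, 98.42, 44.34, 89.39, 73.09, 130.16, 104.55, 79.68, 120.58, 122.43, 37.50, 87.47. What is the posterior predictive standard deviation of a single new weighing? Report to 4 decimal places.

30.7408

For Normal data with known variance σ², a Normal(μ₀, σ₀²) prior on μ is conjugate. Posterior precision = 1/σ₀² + n/σ²; posterior mean is the precision-weighted average of μ₀ and x̄.
σ₀² = 56.67² = 3211.4889, σ² = 29.56² = 873.7936; σ² + n·σ₀² = 873.7936 + 12·3211.4889 = 39411.6604.
Posterior precision = 1/σ₀² + n/σ² = 1/3211.4889 + 12/873.7936 = (σ² + n·σ₀²)/(σ₀²σ²) = 39411.6604/(3211.4889·873.7936); posterior variance σₙ² = σ₀²σ²/(σ² + n·σ₀²) = 3211.4889·873.7936/39411.6604 = 71.201731.
Predictive variance for one new observation = σₙ² + σ² = 3211.4889·873.7936/39411.6604 + 873.7936 = σ²·(σ₀² + 39411.6604)/39411.6604 = 873.7936·42623.1493/39411.6604 = 944.995331; SD = √(873.7936·42623.1493/39411.6604) = 30.7408.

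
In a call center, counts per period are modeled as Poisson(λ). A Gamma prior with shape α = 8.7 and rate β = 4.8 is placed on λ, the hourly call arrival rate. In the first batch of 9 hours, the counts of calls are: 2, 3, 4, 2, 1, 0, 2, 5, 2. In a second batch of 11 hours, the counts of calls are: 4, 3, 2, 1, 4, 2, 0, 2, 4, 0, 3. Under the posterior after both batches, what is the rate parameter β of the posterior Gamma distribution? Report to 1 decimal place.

With a Gamma(shape α, rate β) prior, the Poisson likelihood is conjugate: the posterior is Gamma(α + ΣXᵢ, β + n).
Batch 1: sum of counts S = 21 over n = 9 hours.
After batch 1: Gamma(α+S, β+n) = Gamma(8.7+21, 4.8+9) = Gamma(29.7, 13.8).
Batch 2: sum of counts S = 25 over n = 11 hours.
After batch 2: Gamma(α+S, β+n) = Gamma(29.7+25, 13.8+11) = Gamma(54.7, 24.8).
Posterior β = 24.8.

24.8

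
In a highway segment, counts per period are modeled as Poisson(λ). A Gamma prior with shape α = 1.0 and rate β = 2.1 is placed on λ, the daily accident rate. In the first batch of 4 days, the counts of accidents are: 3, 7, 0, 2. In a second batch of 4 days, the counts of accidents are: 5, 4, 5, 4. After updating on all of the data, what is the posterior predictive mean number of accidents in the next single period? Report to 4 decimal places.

With a Gamma(shape α, rate β) prior, the Poisson likelihood is conjugate: the posterior is Gamma(α + ΣXᵢ, β + n).
Batch 1: sum of counts S = 12 over n = 4 days.
After batch 1: Gamma(α+S, β+n) = Gamma(1.0+12, 2.1+4) = Gamma(13.0, 6.1).
Batch 2: sum of counts S = 18 over n = 4 days.
After batch 2: Gamma(α+S, β+n) = Gamma(13.0+18, 6.1+4) = Gamma(31.0, 10.1).
The predictive distribution for one future period is NegBinom with mean α/β = 3.0693.

3.0693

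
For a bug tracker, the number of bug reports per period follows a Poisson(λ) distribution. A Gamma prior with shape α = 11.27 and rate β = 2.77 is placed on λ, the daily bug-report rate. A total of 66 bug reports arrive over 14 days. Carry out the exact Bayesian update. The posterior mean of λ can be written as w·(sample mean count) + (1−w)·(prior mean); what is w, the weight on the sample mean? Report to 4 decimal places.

0.8348

With a Gamma(shape α, rate β) prior, the Poisson likelihood is conjugate: the posterior is Gamma(α + ΣXᵢ, β + n).
Posterior mean = (α₀+S)/(β₀+n) = [n/(β₀+n)]·(S/n) + [β₀/(β₀+n)]·(α₀/β₀), so only n and β₀ enter the weight.
Weight on data w = n/(β₀+n) = 14/(2.77+14) = 14/16.77 = 0.8348.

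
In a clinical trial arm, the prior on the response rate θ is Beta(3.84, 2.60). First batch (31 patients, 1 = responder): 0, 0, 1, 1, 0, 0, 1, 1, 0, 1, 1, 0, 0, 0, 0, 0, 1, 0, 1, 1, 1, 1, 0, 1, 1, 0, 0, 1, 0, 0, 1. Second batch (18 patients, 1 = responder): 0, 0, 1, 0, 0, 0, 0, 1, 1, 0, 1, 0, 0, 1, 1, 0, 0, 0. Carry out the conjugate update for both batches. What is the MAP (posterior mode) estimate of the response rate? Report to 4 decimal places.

The Beta prior is conjugate to a Binomial/Bernoulli likelihood; the update adds successes to α and failures to β.
After batch 1: Beta(3.84+15, 2.60+16) = Beta(18.84, 18.60).
After batch 2: Beta(18.84+6, 18.60+12) = Beta(24.84, 30.60).
Mode of Beta(a,b) for a,b>1 is (a−1)/(a+b−2) = 23.84/53.44 = 0.4461.

0.4461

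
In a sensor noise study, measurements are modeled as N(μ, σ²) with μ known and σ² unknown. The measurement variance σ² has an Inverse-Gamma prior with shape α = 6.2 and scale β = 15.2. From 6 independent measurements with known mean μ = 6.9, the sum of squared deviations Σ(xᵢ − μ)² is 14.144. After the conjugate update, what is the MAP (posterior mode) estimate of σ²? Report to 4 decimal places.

With known mean μ and an Inverse-Gamma(α, β) prior on σ², the Normal likelihood is conjugate: posterior is Inv-Gamma(α + n/2, β + Σ(xᵢ−μ)²/2).
Posterior: Inv-Gamma(6.2 + 6/2, 15.2 + 14.144/2) = Inv-Gamma(9.20, 22.2720).
Mode = β/(α+1) = 22.2720/10.20 = 2.1835.

2.1835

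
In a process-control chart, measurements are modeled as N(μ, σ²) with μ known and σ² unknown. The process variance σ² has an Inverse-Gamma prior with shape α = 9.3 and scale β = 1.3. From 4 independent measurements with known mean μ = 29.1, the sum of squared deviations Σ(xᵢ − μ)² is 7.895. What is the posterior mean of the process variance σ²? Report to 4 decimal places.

0.5095

With known mean μ and an Inverse-Gamma(α, β) prior on σ², the Normal likelihood is conjugate: posterior is Inv-Gamma(α + n/2, β + Σ(xᵢ−μ)²/2).
Posterior: Inv-Gamma(9.3 + 4/2, 1.3 + 7.895/2) = Inv-Gamma(11.30, 5.2475).
E[σ²|data] = β/(α−1) = 5.2475/10.30 = 0.5095.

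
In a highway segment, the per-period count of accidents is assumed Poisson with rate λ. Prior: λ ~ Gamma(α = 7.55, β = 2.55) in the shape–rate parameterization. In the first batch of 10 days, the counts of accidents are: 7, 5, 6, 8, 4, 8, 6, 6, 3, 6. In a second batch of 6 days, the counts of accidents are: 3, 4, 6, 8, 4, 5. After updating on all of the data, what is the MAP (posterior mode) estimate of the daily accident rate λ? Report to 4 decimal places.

With a Gamma(shape α, rate β) prior, the Poisson likelihood is conjugate: the posterior is Gamma(α + ΣXᵢ, β + n).
Batch 1: sum of counts S = 59 over n = 10 days.
After batch 1: Gamma(α+S, β+n) = Gamma(7.55+59, 2.55+10) = Gamma(66.55, 12.55).
Batch 2: sum of counts S = 30 over n = 6 days.
After batch 2: Gamma(α+S, β+n) = Gamma(66.55+30, 12.55+6) = Gamma(96.55, 18.55).
Mode of Gamma(α,β) for α≥1 is (α−1)/β = 95.55/18.55 = 5.1509.

5.1509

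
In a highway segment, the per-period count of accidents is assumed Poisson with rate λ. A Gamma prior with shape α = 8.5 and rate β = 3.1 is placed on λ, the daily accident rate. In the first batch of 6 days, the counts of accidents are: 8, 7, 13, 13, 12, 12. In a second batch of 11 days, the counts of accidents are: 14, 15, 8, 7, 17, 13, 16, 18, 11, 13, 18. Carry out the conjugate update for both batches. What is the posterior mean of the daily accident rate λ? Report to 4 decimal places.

11.1194

With a Gamma(shape α, rate β) prior, the Poisson likelihood is conjugate: the posterior is Gamma(α + ΣXᵢ, β + n).
Batch 1: sum of counts S = 65 over n = 6 days.
After batch 1: Gamma(α+S, β+n) = Gamma(8.5+65, 3.1+6) = Gamma(73.5, 9.1).
Batch 2: sum of counts S = 150 over n = 11 days.
After batch 2: Gamma(α+S, β+n) = Gamma(73.5+150, 9.1+11) = Gamma(223.5, 20.1).
Posterior mean = α/β = 223.5/20.1 = 11.1194.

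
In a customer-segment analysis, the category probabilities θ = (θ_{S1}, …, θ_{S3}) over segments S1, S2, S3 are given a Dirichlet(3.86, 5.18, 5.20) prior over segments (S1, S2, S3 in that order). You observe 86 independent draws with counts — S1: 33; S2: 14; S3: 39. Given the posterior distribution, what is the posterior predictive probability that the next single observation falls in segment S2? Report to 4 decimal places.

The Dirichlet prior is conjugate to the Multinomial likelihood: each posterior αⱼ = prior αⱼ + observed count nⱼ.
Posterior concentration: (36.86, 19.18, 44.20), total = 100.24.
P(next = S2 | data) = α_{S2}/Σα = 0.1913.

0.1913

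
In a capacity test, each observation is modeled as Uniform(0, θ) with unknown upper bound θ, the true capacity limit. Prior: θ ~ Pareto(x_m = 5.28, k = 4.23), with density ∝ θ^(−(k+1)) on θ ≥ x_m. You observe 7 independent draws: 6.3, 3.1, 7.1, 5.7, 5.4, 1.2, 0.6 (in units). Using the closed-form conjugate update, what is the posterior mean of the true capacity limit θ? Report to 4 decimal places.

7.7940

A Pareto(scale x_m, shape k) prior on the upper bound θ of Uniform(0, θ) is conjugate: posterior is Pareto(max(x_m, max xᵢ), k + n).
Sample maximum = 7.1; prior scale x_m = 5.28 → posterior scale = max = 7.10.
Posterior shape = 4.23 + 7 = 11.23.
E[θ|data] = k·x_m/(k−1) = 11.23·7.10/10.23 = 7.7940.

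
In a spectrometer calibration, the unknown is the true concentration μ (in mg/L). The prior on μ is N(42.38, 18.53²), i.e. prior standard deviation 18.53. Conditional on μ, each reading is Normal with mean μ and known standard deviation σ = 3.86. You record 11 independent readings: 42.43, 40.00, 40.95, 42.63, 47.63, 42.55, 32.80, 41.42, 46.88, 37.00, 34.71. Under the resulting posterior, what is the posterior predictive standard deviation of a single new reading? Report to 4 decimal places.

For Normal data with known variance σ², a Normal(μ₀, σ₀²) prior on μ is conjugate. Posterior precision = 1/σ₀² + n/σ²; posterior mean is the precision-weighted average of μ₀ and x̄.
σ₀² = 18.53² = 343.3609, σ² = 3.86² = 14.8996; σ² + n·σ₀² = 14.8996 + 11·343.3609 = 3791.8695.
Posterior precision = 1/σ₀² + n/σ² = 1/343.3609 + 11/14.8996 = (σ² + n·σ₀²)/(σ₀²σ²) = 3791.8695/(343.3609·14.8996); posterior variance σₙ² = σ₀²σ²/(σ² + n·σ₀²) = 343.3609·14.8996/3791.8695 = 1.349187.
Predictive variance for one new observation = σₙ² + σ² = 343.3609·14.8996/3791.8695 + 14.8996 = σ²·(σ₀² + 3791.8695)/3791.8695 = 14.8996·4135.2304/3791.8695 = 16.248787; SD = √(14.8996·4135.2304/3791.8695) = 4.0310.

4.0310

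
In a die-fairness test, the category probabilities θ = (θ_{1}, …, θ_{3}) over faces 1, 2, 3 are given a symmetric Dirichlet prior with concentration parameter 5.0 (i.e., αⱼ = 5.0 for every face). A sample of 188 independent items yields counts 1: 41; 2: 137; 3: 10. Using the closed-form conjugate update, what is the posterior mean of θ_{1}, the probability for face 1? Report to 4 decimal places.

The Dirichlet prior is conjugate to the Multinomial likelihood: each posterior αⱼ = prior αⱼ + observed count nⱼ.
Posterior concentration: (46.0, 142.0, 15.0), total = 203.0.
E[θ_{1}|data] = α_{1}/Σα = 46.0/203.0 = 0.2266.

0.2266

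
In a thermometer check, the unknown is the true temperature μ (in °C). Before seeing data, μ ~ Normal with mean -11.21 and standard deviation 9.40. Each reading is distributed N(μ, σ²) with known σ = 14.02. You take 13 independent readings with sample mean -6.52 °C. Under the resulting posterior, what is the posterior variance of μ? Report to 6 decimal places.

For Normal data with known variance σ², a Normal(μ₀, σ₀²) prior on μ is conjugate. Posterior precision = 1/σ₀² + n/σ²; posterior mean is the precision-weighted average of μ₀ and x̄.
σ₀² = 9.40² = 88.36, σ² = 14.02² = 196.5604; σ² + n·σ₀² = 196.5604 + 13·88.36 = 1345.2404.
Posterior precision = 1/σ₀² + n/σ² = 1/88.36 + 13/196.5604 = (σ² + n·σ₀²)/(σ₀²σ²) = 1345.2404/(88.36·196.5604); posterior variance σₙ² = σ₀²σ²/(σ² + n·σ₀²) = 88.36·196.5604/1345.2404 = 12.910761.

12.910761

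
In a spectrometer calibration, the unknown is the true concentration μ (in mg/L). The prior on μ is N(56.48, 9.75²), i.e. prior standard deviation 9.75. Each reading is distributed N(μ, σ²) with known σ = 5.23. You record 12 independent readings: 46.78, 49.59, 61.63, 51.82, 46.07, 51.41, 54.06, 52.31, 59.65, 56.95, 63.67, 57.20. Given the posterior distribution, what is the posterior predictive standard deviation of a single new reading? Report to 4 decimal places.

5.4387

For Normal data with known variance σ², a Normal(μ₀, σ₀²) prior on μ is conjugate. Posterior precision = 1/σ₀² + n/σ²; posterior mean is the precision-weighted average of μ₀ and x̄.
σ₀² = 9.75² = 95.0625, σ² = 5.23² = 27.3529; σ² + n·σ₀² = 27.3529 + 12·95.0625 = 1168.1029.
Posterior precision = 1/σ₀² + n/σ² = 1/95.0625 + 12/27.3529 = (σ² + n·σ₀²)/(σ₀²σ²) = 1168.1029/(95.0625·27.3529); posterior variance σₙ² = σ₀²σ²/(σ² + n·σ₀²) = 95.0625·27.3529/1168.1029 = 2.226033.
Predictive variance for one new observation = σₙ² + σ² = 95.0625·27.3529/1168.1029 + 27.3529 = σ²·(σ₀² + 1168.1029)/1168.1029 = 27.3529·1263.1654/1168.1029 = 29.578933; SD = √(27.3529·1263.1654/1168.1029) = 5.4387.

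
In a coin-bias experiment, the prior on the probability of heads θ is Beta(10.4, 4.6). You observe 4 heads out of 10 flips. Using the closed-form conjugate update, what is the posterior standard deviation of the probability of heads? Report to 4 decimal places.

0.0969

The Beta prior is conjugate to a Binomial/Bernoulli likelihood; the update adds successes to α and failures to β.
Posterior: Beta(α+k, β+n−k) = Beta(10.4+4, 4.6+6) = Beta(14.4, 10.6).
Var = αβ/((α+β)²(α+β+1)) = 14.4·10.6/(25.0²·26.0) = 0.00939323; SD = √0.00939323 = 0.0969.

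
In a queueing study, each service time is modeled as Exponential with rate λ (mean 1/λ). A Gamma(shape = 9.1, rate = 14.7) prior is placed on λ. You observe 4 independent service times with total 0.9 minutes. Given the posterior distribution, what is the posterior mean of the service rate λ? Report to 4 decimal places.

0.8397

With a Gamma(shape α, rate β) prior on the exponential rate λ, the posterior after n observations with total T = Σxᵢ is Gamma(α+n, β+T).
Posterior: Gamma(9.1+4, 14.7+0.9) = Gamma(13.1, 15.6).
Posterior mean of λ = α/β = 13.1/15.6 = 0.8397.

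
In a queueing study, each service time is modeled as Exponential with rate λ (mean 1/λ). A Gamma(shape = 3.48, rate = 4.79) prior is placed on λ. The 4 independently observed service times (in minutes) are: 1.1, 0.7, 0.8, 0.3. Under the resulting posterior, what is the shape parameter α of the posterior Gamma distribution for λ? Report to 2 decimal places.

With a Gamma(shape α, rate β) prior on the exponential rate λ, the posterior after n observations with total T = Σxᵢ is Gamma(α+n, β+T).
Sum of observations T = 2.9 minutes; n = 4.
Posterior: Gamma(3.48+4, 4.79+2.9) = Gamma(7.48, 7.69).
Posterior α = 7.48.

7.48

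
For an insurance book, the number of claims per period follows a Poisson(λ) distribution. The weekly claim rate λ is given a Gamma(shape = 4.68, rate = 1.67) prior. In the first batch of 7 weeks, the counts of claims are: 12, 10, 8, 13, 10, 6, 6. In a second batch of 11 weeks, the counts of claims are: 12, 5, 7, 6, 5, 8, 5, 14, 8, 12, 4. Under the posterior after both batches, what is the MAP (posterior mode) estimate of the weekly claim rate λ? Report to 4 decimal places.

With a Gamma(shape α, rate β) prior, the Poisson likelihood is conjugate: the posterior is Gamma(α + ΣXᵢ, β + n).
Batch 1: sum of counts S = 65 over n = 7 weeks.
After batch 1: Gamma(α+S, β+n) = Gamma(4.68+65, 1.67+7) = Gamma(69.68, 8.67).
Batch 2: sum of counts S = 86 over n = 11 weeks.
After batch 2: Gamma(α+S, β+n) = Gamma(69.68+86, 8.67+11) = Gamma(155.68, 19.67).
Mode of Gamma(α,β) for α≥1 is (α−1)/β = 154.68/19.67 = 7.8638.

7.8638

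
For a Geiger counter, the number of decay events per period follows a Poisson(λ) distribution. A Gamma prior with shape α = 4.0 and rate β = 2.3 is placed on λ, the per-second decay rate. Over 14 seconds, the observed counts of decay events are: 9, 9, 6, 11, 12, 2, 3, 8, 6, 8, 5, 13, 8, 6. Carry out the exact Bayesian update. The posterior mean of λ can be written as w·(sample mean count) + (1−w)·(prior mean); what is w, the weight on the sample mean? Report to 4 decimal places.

With a Gamma(shape α, rate β) prior, the Poisson likelihood is conjugate: the posterior is Gamma(α + ΣXᵢ, β + n).
Posterior mean = (α₀+S)/(β₀+n) = [n/(β₀+n)]·(S/n) + [β₀/(β₀+n)]·(α₀/β₀), so only n and β₀ enter the weight.
Weight on data w = n/(β₀+n) = 14/(2.3+14) = 14/16.3 = 0.8589.

0.8589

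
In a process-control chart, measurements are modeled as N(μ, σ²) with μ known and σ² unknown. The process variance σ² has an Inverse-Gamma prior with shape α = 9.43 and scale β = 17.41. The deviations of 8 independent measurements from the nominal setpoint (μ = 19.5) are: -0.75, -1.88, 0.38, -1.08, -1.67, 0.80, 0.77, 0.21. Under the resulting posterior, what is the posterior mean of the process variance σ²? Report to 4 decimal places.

With known mean μ and an Inverse-Gamma(α, β) prior on σ², the Normal likelihood is conjugate: posterior is Inv-Gamma(α + n/2, β + Σ(xᵢ−μ)²/2).
Σ(xᵢ−μ)² = (-0.75)² + (-1.88)² + (0.38)² + (-1.08)² + (-1.67)² + (0.80)² + (0.77)² + (0.21)² = 9.4736.
Posterior: Inv-Gamma(9.43 + 8/2, 17.41 + 9.4736/2) = Inv-Gamma(13.43, 22.14680).
E[σ²|data] = β/(α−1) = 22.14680/12.43 = 1.7817.

1.7817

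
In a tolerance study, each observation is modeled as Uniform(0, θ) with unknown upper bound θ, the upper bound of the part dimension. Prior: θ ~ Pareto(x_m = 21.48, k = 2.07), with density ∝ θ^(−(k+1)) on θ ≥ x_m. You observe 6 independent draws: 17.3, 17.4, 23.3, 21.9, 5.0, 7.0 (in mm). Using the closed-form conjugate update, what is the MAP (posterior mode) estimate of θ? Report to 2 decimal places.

A Pareto(scale x_m, shape k) prior on the upper bound θ of Uniform(0, θ) is conjugate: posterior is Pareto(max(x_m, max xᵢ), k + n).
Sample maximum = 23.3; prior scale x_m = 21.48 → posterior scale = max = 23.30.
Posterior shape = 2.07 + 6 = 8.07.
The Pareto density is decreasing on [x_m, ∞), so the mode is x_m = 23.30.

23.30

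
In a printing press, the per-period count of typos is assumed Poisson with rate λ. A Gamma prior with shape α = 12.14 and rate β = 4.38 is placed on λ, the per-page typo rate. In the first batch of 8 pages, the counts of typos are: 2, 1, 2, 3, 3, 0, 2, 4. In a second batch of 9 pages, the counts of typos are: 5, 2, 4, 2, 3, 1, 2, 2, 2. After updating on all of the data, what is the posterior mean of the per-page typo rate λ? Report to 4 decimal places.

With a Gamma(shape α, rate β) prior, the Poisson likelihood is conjugate: the posterior is Gamma(α + ΣXᵢ, β + n).
Batch 1: sum of counts S = 17 over n = 8 pages.
After batch 1: Gamma(α+S, β+n) = Gamma(12.14+17, 4.38+8) = Gamma(29.14, 12.38).
Batch 2: sum of counts S = 23 over n = 9 pages.
After batch 2: Gamma(α+S, β+n) = Gamma(29.14+23, 12.38+9) = Gamma(52.14, 21.38).
Posterior mean = α/β = 52.14/21.38 = 2.4387.

2.4387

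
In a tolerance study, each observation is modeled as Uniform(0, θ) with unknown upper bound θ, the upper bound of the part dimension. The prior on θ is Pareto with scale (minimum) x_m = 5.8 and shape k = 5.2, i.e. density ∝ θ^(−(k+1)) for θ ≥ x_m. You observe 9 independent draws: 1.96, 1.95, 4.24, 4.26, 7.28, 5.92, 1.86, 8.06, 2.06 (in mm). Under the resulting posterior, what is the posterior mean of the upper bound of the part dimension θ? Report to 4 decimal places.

A Pareto(scale x_m, shape k) prior on the upper bound θ of Uniform(0, θ) is conjugate: posterior is Pareto(max(x_m, max xᵢ), k + n).
Sample maximum = 8.06; prior scale x_m = 5.8 → posterior scale = max = 8.06.
Posterior shape = 5.2 + 9 = 14.2.
E[θ|data] = k·x_m/(k−1) = 14.2·8.06/13.2 = 8.6706.

8.6706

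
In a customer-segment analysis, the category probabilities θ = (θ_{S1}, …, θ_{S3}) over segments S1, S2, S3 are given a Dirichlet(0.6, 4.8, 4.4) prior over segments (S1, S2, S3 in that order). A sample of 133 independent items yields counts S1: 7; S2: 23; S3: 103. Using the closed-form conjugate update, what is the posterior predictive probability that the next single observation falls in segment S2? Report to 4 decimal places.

0.1947

The Dirichlet prior is conjugate to the Multinomial likelihood: each posterior αⱼ = prior αⱼ + observed count nⱼ.
Posterior concentration: (7.6, 27.8, 107.4), total = 142.8.
P(next = S2 | data) = α_{S2}/Σα = 0.1947.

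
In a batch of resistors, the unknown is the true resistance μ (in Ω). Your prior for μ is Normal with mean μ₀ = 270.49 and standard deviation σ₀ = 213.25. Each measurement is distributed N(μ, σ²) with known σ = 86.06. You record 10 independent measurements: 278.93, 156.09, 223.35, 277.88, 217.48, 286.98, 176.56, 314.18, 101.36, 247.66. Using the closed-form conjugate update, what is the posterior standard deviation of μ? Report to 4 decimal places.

For Normal data with known variance σ², a Normal(μ₀, σ₀²) prior on μ is conjugate. Posterior precision = 1/σ₀² + n/σ²; posterior mean is the precision-weighted average of μ₀ and x̄.
σ₀² = 213.25² = 45475.5625, σ² = 86.06² = 7406.3236; σ² + n·σ₀² = 7406.3236 + 10·45475.5625 = 462161.9486.
Posterior precision = 1/σ₀² + n/σ² = 1/45475.5625 + 10/7406.3236 = (σ² + n·σ₀²)/(σ₀²σ²) = 462161.9486/(45475.5625·7406.3236); posterior variance σₙ² = σ₀²σ²/(σ² + n·σ₀²) = 45475.5625·7406.3236/462161.9486 = 728.763441.
Posterior SD = √σₙ² = √(45475.5625·7406.3236/462161.9486) = 26.9956.

26.9956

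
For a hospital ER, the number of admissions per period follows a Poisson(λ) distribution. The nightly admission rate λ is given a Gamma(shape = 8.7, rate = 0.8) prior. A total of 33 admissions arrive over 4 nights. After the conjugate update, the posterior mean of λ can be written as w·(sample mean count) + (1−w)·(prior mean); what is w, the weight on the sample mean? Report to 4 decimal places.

With a Gamma(shape α, rate β) prior, the Poisson likelihood is conjugate: the posterior is Gamma(α + ΣXᵢ, β + n).
Posterior mean = (α₀+S)/(β₀+n) = [n/(β₀+n)]·(S/n) + [β₀/(β₀+n)]·(α₀/β₀), so only n and β₀ enter the weight.
Weight on data w = n/(β₀+n) = 4/(0.8+4) = 4/4.8 = 0.8333.

0.8333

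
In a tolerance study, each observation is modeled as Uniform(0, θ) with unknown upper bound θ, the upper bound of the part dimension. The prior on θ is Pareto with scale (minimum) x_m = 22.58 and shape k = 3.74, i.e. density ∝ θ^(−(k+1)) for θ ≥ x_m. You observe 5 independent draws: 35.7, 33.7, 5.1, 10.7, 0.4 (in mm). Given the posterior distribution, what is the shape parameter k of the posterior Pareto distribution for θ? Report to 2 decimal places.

8.74

A Pareto(scale x_m, shape k) prior on the upper bound θ of Uniform(0, θ) is conjugate: posterior is Pareto(max(x_m, max xᵢ), k + n).
Sample maximum = 35.7; prior scale x_m = 22.58 → posterior scale = max = 35.70.
Posterior shape = 3.74 + 5 = 8.74.
Posterior shape k = 8.74.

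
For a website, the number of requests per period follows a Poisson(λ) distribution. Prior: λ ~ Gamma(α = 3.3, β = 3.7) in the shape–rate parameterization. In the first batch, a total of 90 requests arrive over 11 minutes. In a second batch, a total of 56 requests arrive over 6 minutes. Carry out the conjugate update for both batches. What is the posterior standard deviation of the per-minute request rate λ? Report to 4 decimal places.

0.5903

With a Gamma(shape α, rate β) prior, the Poisson likelihood is conjugate: the posterior is Gamma(α + ΣXᵢ, β + n).
After batch 1: Gamma(α+S, β+n) = Gamma(3.3+90, 3.7+11) = Gamma(93.3, 14.7).
After batch 2: Gamma(α+S, β+n) = Gamma(93.3+56, 14.7+6) = Gamma(149.3, 20.7).
SD = √α/β = √149.3/20.7 = 0.5903.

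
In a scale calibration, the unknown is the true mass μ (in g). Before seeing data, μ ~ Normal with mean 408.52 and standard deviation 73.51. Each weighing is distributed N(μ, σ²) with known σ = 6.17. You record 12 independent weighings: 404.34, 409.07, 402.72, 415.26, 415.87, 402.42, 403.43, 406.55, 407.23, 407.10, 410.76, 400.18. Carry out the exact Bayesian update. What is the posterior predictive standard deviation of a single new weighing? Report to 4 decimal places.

6.4218

For Normal data with known variance σ², a Normal(μ₀, σ₀²) prior on μ is conjugate. Posterior precision = 1/σ₀² + n/σ²; posterior mean is the precision-weighted average of μ₀ and x̄.
σ₀² = 73.51² = 5403.7201, σ² = 6.17² = 38.0689; σ² + n·σ₀² = 38.0689 + 12·5403.7201 = 64882.7101.
Posterior precision = 1/σ₀² + n/σ² = 1/5403.7201 + 12/38.0689 = (σ² + n·σ₀²)/(σ₀²σ²) = 64882.7101/(5403.7201·38.0689); posterior variance σₙ² = σ₀²σ²/(σ² + n·σ₀²) = 5403.7201·38.0689/64882.7101 = 3.170547.
Predictive variance for one new observation = σₙ² + σ² = 5403.7201·38.0689/64882.7101 + 38.0689 = σ²·(σ₀² + 64882.7101)/64882.7101 = 38.0689·70286.4302/64882.7101 = 41.239447; SD = √(38.0689·70286.4302/64882.7101) = 6.4218.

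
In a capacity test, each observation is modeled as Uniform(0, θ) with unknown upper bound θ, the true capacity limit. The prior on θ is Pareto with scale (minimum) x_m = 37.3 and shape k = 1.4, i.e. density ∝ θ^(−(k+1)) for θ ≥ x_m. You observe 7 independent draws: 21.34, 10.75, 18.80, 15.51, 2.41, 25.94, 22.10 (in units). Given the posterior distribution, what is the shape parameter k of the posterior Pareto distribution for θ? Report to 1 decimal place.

8.4

A Pareto(scale x_m, shape k) prior on the upper bound θ of Uniform(0, θ) is conjugate: posterior is Pareto(max(x_m, max xᵢ), k + n).
Sample maximum = 25.94; prior scale x_m = 37.3 → posterior scale = max = 37.30.
Posterior shape = 1.4 + 7 = 8.4.
Posterior shape k = 8.4.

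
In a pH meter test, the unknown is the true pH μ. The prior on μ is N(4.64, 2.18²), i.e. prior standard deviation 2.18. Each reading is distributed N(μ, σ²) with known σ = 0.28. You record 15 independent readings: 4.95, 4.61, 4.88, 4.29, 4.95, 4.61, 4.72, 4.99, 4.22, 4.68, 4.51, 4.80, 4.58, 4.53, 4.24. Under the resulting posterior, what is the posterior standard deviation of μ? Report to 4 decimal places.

0.0723

For Normal data with known variance σ², a Normal(μ₀, σ₀²) prior on μ is conjugate. Posterior precision = 1/σ₀² + n/σ²; posterior mean is the precision-weighted average of μ₀ and x̄.
σ₀² = 2.18² = 4.7524, σ² = 0.28² = 0.0784; σ² + n·σ₀² = 0.0784 + 15·4.7524 = 71.3644.
Posterior precision = 1/σ₀² + n/σ² = 1/4.7524 + 15/0.0784 = (σ² + n·σ₀²)/(σ₀²σ²) = 71.3644/(4.7524·0.0784); posterior variance σₙ² = σ₀²σ²/(σ² + n·σ₀²) = 4.7524·0.0784/71.3644 = 0.005221.
Posterior SD = √σₙ² = √(4.7524·0.0784/71.3644) = 0.0723.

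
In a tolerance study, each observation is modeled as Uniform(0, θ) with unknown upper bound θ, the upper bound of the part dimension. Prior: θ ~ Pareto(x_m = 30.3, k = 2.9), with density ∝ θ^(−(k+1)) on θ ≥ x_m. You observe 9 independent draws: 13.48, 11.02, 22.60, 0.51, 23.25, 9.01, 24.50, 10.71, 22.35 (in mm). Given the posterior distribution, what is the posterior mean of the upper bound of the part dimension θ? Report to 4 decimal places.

33.0798

A Pareto(scale x_m, shape k) prior on the upper bound θ of Uniform(0, θ) is conjugate: posterior is Pareto(max(x_m, max xᵢ), k + n).
Sample maximum = 24.50; prior scale x_m = 30.3 → posterior scale = max = 30.30.
Posterior shape = 2.9 + 9 = 11.9.
E[θ|data] = k·x_m/(k−1) = 11.9·30.30/10.9 = 33.0798.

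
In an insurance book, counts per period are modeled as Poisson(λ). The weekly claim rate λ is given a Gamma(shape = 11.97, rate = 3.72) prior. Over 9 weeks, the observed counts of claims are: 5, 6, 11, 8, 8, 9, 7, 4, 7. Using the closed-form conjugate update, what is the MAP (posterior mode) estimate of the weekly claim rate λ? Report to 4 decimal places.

5.9725

With a Gamma(shape α, rate β) prior, the Poisson likelihood is conjugate: the posterior is Gamma(α + ΣXᵢ, β + n).
Sum of counts S = 65 over n = 9 weeks.
Posterior: Gamma(α+S, β+n) = Gamma(11.97+65, 3.72+9) = Gamma(76.97, 12.72).
Mode of Gamma(α,β) for α≥1 is (α−1)/β = 75.97/12.72 = 5.9725.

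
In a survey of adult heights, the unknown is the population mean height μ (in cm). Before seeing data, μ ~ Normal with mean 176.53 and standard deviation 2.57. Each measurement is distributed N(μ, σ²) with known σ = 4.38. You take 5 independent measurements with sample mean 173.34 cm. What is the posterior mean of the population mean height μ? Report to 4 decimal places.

174.5122

For Normal data with known variance σ², a Normal(μ₀, σ₀²) prior on μ is conjugate. Posterior precision = 1/σ₀² + n/σ²; posterior mean is the precision-weighted average of μ₀ and x̄.
n·x̄ = 5·173.34 = 866.7.
σ₀² = 2.57² = 6.6049, σ² = 4.38² = 19.1844; σ² + n·σ₀² = 19.1844 + 5·6.6049 = 52.2089.
Posterior mean = (μ₀/σ₀² + n·x̄/σ²)/(1/σ₀² + n/σ²) = (σ²·μ₀ + σ₀²·n·x̄)/(σ² + n·σ₀²) = (19.1844·176.53 + 6.6049·866.7)/52.2089 = 9111.088962/52.2089 = 174.5122.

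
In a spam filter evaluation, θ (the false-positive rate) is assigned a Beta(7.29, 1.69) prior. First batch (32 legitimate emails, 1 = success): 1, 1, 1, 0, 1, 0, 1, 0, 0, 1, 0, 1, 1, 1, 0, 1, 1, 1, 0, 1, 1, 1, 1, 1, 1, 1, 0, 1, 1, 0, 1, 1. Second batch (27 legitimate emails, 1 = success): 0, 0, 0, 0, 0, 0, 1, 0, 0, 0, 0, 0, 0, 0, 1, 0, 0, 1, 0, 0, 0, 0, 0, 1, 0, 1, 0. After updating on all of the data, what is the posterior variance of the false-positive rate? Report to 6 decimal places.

0.003619

The Beta prior is conjugate to a Binomial/Bernoulli likelihood; the update adds successes to α and failures to β.
After batch 1: Beta(7.29+23, 1.69+9) = Beta(30.29, 10.69).
After batch 2: Beta(30.29+5, 10.69+22) = Beta(35.29, 32.69).
Var = αβ/((α+β)²(α+β+1)) = 35.29·32.69/(67.98²·68.98) = 0.003619.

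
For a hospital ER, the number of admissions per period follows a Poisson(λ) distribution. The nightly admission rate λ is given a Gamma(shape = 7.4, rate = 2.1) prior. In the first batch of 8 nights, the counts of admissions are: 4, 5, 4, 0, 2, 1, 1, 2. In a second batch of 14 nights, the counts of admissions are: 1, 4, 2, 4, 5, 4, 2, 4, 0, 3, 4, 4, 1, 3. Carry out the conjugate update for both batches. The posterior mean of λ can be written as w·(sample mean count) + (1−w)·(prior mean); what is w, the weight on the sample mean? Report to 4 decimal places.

0.9129

With a Gamma(shape α, rate β) prior, the Poisson likelihood is conjugate: the posterior is Gamma(α + ΣXᵢ, β + n).
Total number of nights: n = 8 + 14 = 22.
Posterior mean = (α₀+S)/(β₀+n) = [n/(β₀+n)]·(S/n) + [β₀/(β₀+n)]·(α₀/β₀), so only n and β₀ enter the weight.
Weight on data w = n/(β₀+n) = 22/(2.1+22) = 22/24.1 = 0.9129.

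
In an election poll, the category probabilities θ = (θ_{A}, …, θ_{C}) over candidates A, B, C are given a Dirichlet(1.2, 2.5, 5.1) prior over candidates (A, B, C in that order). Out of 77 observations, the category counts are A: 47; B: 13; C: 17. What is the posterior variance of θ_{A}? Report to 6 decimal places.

0.002836

The Dirichlet prior is conjugate to the Multinomial likelihood: each posterior αⱼ = prior αⱼ + observed count nⱼ.
Posterior concentration: (48.2, 15.5, 22.1), total = 85.8.
Var[θ_j] = α_j(Σα−α_j)/((Σα)²(Σα+1)) = 48.2·37.6/(85.8²·86.8) = 0.002836.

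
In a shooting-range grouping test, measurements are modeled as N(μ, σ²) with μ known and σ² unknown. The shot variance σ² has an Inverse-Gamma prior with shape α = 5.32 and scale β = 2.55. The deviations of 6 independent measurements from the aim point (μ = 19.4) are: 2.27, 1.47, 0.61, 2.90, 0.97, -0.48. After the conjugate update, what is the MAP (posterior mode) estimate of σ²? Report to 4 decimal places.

1.2000

With known mean μ and an Inverse-Gamma(α, β) prior on σ², the Normal likelihood is conjugate: posterior is Inv-Gamma(α + n/2, β + Σ(xᵢ−μ)²/2).
Σ(xᵢ−μ)² = (2.27)² + (1.47)² + (0.61)² + (2.90)² + (0.97)² + (-0.48)² = 17.2672.
Posterior: Inv-Gamma(5.32 + 6/2, 2.55 + 17.2672/2) = Inv-Gamma(8.32, 11.18360).
Mode = β/(α+1) = 11.18360/9.32 = 1.2000.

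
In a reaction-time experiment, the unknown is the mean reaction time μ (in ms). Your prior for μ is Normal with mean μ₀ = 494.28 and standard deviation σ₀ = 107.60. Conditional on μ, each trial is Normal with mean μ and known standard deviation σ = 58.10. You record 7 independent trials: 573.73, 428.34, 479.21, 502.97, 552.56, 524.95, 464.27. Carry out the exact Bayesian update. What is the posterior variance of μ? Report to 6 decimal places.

For Normal data with known variance σ², a Normal(μ₀, σ₀²) prior on μ is conjugate. Posterior precision = 1/σ₀² + n/σ²; posterior mean is the precision-weighted average of μ₀ and x̄.
σ₀² = 107.60² = 11577.76, σ² = 58.10² = 3375.61; σ² + n·σ₀² = 3375.61 + 7·11577.76 = 84419.93.
Posterior precision = 1/σ₀² + n/σ² = 1/11577.76 + 7/3375.61 = (σ² + n·σ₀²)/(σ₀²σ²) = 84419.93/(11577.76·3375.61); posterior variance σₙ² = σ₀²σ²/(σ² + n·σ₀²) = 11577.76·3375.61/84419.93 = 462.947582.

462.947582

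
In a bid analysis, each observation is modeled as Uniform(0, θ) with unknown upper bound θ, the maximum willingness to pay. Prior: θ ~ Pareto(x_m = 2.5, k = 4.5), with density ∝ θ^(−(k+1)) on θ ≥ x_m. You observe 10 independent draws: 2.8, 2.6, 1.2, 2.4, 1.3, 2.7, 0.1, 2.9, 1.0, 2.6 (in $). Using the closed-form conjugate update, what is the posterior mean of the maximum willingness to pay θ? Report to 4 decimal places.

A Pareto(scale x_m, shape k) prior on the upper bound θ of Uniform(0, θ) is conjugate: posterior is Pareto(max(x_m, max xᵢ), k + n).
Sample maximum = 2.9; prior scale x_m = 2.5 → posterior scale = max = 2.9.
Posterior shape = 4.5 + 10 = 14.5.
E[θ|data] = k·x_m/(k−1) = 14.5·2.9/13.5 = 3.1148.

3.1148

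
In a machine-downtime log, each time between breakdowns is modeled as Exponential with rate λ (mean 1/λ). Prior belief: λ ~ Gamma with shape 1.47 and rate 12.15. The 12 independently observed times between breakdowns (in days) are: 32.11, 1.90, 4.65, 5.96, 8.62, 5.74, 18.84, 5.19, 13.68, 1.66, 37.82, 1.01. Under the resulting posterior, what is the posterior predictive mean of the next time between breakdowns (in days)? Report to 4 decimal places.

11.9751

With a Gamma(shape α, rate β) prior on the exponential rate λ, the posterior after n observations with total T = Σxᵢ is Gamma(α+n, β+T).
Sum of observations T = 137.18 days; n = 12.
Posterior: Gamma(1.47+12, 12.15+137.18) = Gamma(13.47, 149.33).
The predictive distribution for the next observation is Lomax; its mean is β/(α−1) = 149.33/12.47 = 11.9751.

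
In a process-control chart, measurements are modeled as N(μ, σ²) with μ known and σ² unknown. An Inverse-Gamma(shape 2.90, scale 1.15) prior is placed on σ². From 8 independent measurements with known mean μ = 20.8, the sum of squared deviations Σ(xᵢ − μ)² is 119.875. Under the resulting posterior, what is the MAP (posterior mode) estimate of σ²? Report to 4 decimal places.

With known mean μ and an Inverse-Gamma(α, β) prior on σ², the Normal likelihood is conjugate: posterior is Inv-Gamma(α + n/2, β + Σ(xᵢ−μ)²/2).
Posterior: Inv-Gamma(2.90 + 8/2, 1.15 + 119.875/2) = Inv-Gamma(6.90, 61.0875).
Mode = β/(α+1) = 61.0875/7.90 = 7.7326.

7.7326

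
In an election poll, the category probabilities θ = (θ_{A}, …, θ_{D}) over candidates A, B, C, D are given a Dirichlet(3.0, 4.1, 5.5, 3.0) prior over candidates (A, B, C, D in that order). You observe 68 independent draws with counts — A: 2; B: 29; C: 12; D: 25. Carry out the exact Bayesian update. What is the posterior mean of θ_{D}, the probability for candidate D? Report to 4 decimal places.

The Dirichlet prior is conjugate to the Multinomial likelihood: each posterior αⱼ = prior αⱼ + observed count nⱼ.
Posterior concentration: (5.0, 33.1, 17.5, 28.0), total = 83.6.
E[θ_{D}|data] = α_{D}/Σα = 28.0/83.6 = 0.3349.

0.3349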